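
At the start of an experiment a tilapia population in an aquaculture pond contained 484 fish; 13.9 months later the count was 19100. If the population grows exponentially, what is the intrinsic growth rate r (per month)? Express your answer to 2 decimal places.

From N(t) = N₀·e^(rt): e^(r·13.9) = 19100/484 = 39.463.
r·13.9 = ln(39.463) = 3.6754, so r = 3.6754/13.9 = 0.26441.

0.26 per month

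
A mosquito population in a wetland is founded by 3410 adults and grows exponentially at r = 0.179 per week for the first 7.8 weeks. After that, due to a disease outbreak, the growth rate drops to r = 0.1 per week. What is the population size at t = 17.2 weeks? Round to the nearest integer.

Phase 1: N(7.8) = 3410·e^(0.179×7.8) = 3410·e^1.396 = 13775.8.
Phase 2 runs for 17.2 − 7.8 = 9.4 weeks at r = 0.1.
N(17.2) = 13775.8·e^(0.1×9.4) = 13775.8·e^0.94 = 35265.8.

35266 adults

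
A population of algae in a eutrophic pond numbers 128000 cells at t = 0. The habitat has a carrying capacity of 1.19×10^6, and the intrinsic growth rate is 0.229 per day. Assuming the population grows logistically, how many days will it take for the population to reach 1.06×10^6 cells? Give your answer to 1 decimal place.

18.4 days

A = (K − N₀)/N₀ = (1.19×10^6 − 128000)/128000 = 8.2969.
Solve 1.19×10^6/(1 + 8.2969·e^(−0.229t)) = 1.06×10^6: 1 + 8.2969·e^(−0.229t) = 1.1226, so e^(−0.229t) = 0.0147817.
−0.229·t = ln(0.0147817) = -4.2144, so t = 4.2144/0.229 = 18.403.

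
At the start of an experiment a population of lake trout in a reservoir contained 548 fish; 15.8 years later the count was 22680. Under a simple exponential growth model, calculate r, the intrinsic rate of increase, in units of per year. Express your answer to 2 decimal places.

0.24 per year

From N(t) = N₀·e^(rt): e^(r·15.8) = 22680/548 = 41.387.
r·15.8 = ln(41.387) = 3.723, so r = 3.723/15.8 = 0.23563.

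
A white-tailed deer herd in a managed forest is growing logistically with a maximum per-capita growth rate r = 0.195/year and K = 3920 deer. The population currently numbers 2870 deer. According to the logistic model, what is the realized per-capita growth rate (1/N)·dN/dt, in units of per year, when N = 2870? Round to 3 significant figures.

(1/N)·dN/dt = r(1 − N/K) = 0.195 × (1 − 2870/3920).
= 0.195 × 0.26786 = 0.052232.

0.0522 per year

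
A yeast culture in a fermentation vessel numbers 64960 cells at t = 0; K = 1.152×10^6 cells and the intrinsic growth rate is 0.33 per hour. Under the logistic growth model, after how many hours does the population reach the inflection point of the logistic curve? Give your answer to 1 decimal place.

8.5 hours

Logistic growth is fastest at N = K/2 = 576000.
A = (K − N₀)/N₀ = 16.734. Set K/(1 + A·e^(−rt)) = K/2 → A·e^(−rt) = 1.
e^(−0.33t) = 1/16.734 = 0.0597586, so t = ln(16.734)/0.33 = 2.8174/0.33 = 8.5377.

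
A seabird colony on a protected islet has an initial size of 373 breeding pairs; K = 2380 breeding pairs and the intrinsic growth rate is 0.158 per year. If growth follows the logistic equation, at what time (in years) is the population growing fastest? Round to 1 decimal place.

Logistic growth is fastest at N = K/2 = 1190.
A = (K − N₀)/N₀ = 5.3807. Set K/(1 + A·e^(−rt)) = K/2 → A·e^(−rt) = 1.
e^(−0.158t) = 1/5.3807 = 0.18585, so t = ln(5.3807)/0.158 = 1.6828/0.158 = 10.651.

10.7 years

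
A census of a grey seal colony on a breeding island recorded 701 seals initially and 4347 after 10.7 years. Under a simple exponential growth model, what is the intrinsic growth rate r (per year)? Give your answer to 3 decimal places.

From N(t) = N₀·e^(rt): e^(r·10.7) = 4347/701 = 6.2011.
r·10.7 = ln(6.2011) = 1.8247, so r = 1.8247/10.7 = 0.17054.

0.171 per year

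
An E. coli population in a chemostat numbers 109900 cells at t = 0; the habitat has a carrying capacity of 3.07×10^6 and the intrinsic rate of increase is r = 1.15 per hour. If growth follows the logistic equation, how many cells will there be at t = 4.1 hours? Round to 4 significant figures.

A = (K − N₀)/N₀ = (3.07×10^6 − 109900)/109900 = 26.934.
N(t) = K/(1 + A·e^(−rt)) = 3.07×10^6/(1 + 26.934×e^(−1.15×4.1)).
e^(−4.715) = 0.0089599; denominator = 1 + 26.934×0.0089599 = 1.2413.
N = 3.07×10^6/1.2413 = 2.473155×10^6.

2473000 cells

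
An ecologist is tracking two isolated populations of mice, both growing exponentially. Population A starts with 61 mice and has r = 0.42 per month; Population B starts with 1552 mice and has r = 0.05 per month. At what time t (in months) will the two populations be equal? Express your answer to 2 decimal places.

Set 61·e^(0.42t) = 1552·e^(0.05t).
e^((0.42 − 0.05)t) = 1552/61 → e^(0.37·t) = 25.443.
0.37·t = ln(25.443) = 3.2364, so t = 3.2364/0.37 = 8.7471.

8.75 months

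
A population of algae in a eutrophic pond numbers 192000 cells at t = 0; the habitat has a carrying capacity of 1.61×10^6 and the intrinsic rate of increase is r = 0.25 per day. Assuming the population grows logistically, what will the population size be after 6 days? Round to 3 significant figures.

608000 cells

A = (K − N₀)/N₀ = (1.61×10^6 − 192000)/192000 = 7.3854.
N(t) = K/(1 + A·e^(−rt)) = 1.61×10^6/(1 + 7.3854×e^(−0.25×6)).
e^(−1.5) = 0.22313; denominator = 1 + 7.3854×0.22313 = 2.6479.
N = 1.61×10^6/2.6479 = 608027.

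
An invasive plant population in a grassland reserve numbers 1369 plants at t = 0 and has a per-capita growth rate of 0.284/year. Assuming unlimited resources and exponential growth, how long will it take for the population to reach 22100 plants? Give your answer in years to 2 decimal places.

Set N₀·e^(rt) = 22100: e^(0.284·t) = 22100/1369 = 16.143.
0.284·t = ln(16.143) = 2.7815, so t = 2.7815/0.284 = 9.794.

9.79 years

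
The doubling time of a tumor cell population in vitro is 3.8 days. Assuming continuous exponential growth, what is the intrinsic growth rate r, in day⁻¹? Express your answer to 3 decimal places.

r = ln(2)/t_d = 0.6931/3.8 = 0.18241.

0.182 per day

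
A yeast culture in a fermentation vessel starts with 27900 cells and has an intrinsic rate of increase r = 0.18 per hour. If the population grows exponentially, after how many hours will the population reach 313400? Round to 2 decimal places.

13.44 hours

Set N₀·e^(rt) = 313400: e^(0.18·t) = 313400/27900 = 11.233.
0.18·t = ln(11.233) = 2.4189, so t = 2.4189/0.18 = 13.438.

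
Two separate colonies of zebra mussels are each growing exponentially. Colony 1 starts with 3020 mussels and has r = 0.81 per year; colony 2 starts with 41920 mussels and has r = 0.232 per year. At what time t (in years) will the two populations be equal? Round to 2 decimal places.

Set 3020·e^(0.81t) = 41920·e^(0.232t).
e^((0.81 − 0.232)t) = 41920/3020 → e^(0.578·t) = 13.881.
0.578·t = ln(13.881) = 2.6305, so t = 2.6305/0.578 = 4.551.

4.55 years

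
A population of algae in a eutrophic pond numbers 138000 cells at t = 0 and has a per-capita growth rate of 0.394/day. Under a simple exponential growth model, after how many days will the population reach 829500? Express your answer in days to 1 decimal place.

Set N₀·e^(rt) = 829500: e^(0.394·t) = 829500/138000 = 6.0109.
0.394·t = ln(6.0109) = 1.7936, so t = 1.7936/0.394 = 4.5522.

4.6 days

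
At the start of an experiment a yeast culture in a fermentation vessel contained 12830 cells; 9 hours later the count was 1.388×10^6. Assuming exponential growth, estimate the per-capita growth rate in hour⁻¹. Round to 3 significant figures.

0.520 per hour

From N(t) = N₀·e^(rt): e^(r·9) = 1.388×10^6/12830 = 108.18.
r·9 = ln(108.18) = 4.6838, so r = 4.6838/9 = 0.52043.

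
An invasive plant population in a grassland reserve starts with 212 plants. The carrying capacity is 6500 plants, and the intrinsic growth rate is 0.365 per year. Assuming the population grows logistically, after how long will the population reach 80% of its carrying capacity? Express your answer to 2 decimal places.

13.09 years

A = (K − N₀)/N₀ = (6500 − 212)/212 = 29.66.
Solve 6500/(1 + 29.66·e^(−0.365t)) = 5200: 1 + 29.66·e^(−0.365t) = 1.25, so e^(−0.365t) = 0.00842875.
−0.365·t = ln(0.00842875) = -4.7761, so t = 4.7761/0.365 = 13.085.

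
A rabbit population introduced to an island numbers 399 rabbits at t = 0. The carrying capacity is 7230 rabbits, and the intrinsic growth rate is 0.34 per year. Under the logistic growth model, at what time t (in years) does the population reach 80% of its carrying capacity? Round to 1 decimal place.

A = (K − N₀)/N₀ = (7230 − 399)/399 = 17.12.
Solve 7230/(1 + 17.12·e^(−0.34t)) = 5784: 1 + 17.12·e^(−0.34t) = 1.25, so e^(−0.34t) = 0.0146025.
−0.34·t = ln(0.0146025) = -4.2266, so t = 4.2266/0.34 = 12.431.

12.4 years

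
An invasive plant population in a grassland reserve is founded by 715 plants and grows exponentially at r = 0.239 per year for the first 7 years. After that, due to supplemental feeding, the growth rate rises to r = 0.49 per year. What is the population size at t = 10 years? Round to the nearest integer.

Phase 1: N(7) = 715·e^(0.239×7) = 715·e^1.673 = 3809.61.
Phase 2 runs for 10 − 7 = 3 years at r = 0.49.
N(10) = 3809.61·e^(0.49×3) = 3809.61·e^1.47 = 16568.9.

16569 plants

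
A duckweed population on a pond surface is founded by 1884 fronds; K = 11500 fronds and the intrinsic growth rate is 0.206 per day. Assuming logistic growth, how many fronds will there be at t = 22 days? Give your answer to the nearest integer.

A = (K − N₀)/N₀ = (11500 − 1884)/1884 = 5.104.
N(t) = K/(1 + A·e^(−rt)) = 11500/(1 + 5.104×e^(−0.206×22)).
e^(−4.532) = 0.010759; denominator = 1 + 5.104×0.010759 = 1.0549.
N = 11500/1.0549 = 10901.4.

10901 fronds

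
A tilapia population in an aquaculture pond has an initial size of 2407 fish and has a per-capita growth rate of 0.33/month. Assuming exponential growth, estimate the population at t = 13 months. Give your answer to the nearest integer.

175630 fish

N(t) = N₀·e^(rt) = 2407 × e^(0.33×13) = 2407 × e^4.29.
e^4.29 ≈ 72.966, so N ≈ 2407 × 72.966 = 175630.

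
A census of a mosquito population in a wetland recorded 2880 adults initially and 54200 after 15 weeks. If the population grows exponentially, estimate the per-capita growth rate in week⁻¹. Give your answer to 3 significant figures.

From N(t) = N₀·e^(rt): e^(r·15) = 54200/2880 = 18.819.
r·15 = ln(18.819) = 2.9349, so r = 2.9349/15 = 0.19566.

0.196 per week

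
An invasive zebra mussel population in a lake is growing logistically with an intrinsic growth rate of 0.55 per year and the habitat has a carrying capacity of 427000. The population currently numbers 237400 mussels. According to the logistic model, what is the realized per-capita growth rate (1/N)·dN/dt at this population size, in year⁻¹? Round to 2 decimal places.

0.24 per year

(1/N)·dN/dt = r(1 − N/K) = 0.55 × (1 − 237400/427000).
= 0.55 × 0.44403 = 0.24422.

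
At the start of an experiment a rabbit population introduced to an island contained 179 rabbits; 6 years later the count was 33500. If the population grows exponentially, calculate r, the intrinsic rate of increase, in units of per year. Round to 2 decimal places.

0.87 per year

From N(t) = N₀·e^(rt): e^(r·6) = 33500/179 = 187.15.
r·6 = ln(187.15) = 5.2319, so r = 5.2319/6 = 0.87199.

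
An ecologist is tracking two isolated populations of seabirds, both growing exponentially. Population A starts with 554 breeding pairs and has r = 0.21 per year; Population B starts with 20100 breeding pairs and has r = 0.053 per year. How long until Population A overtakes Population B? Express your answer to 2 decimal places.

Set 554·e^(0.21t) = 20100·e^(0.053t).
e^((0.21 − 0.053)t) = 20100/554 → e^(0.157·t) = 36.282.
0.157·t = ln(36.282) = 3.5913, so t = 3.5913/0.157 = 22.875.

22.87 years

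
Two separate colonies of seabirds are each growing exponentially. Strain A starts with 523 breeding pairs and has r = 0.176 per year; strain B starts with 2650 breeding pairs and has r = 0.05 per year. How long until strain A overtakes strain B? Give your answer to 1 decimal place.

Set 523·e^(0.176t) = 2650·e^(0.05t).
e^((0.176 − 0.05)t) = 2650/523 → e^(0.126·t) = 5.0669.
0.126·t = ln(5.0669) = 1.6227, so t = 1.6227/0.126 = 12.879.

12.9 years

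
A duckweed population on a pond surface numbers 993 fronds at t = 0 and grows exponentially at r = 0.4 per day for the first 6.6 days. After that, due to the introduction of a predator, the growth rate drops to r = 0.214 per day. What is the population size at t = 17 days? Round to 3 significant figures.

129000 fronds

Phase 1: N(6.6) = 993·e^(0.4×6.6) = 993·e^2.64 = 13915.1.
Phase 2 runs for 17 − 6.6 = 10.4 days at r = 0.214.
N(17) = 13915.1·e^(0.214×10.4) = 13915.1·e^2.226 = 128841.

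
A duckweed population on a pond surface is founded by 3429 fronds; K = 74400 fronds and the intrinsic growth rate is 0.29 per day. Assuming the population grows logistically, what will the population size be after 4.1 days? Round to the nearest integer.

A = (K − N₀)/N₀ = (74400 − 3429)/3429 = 20.697.
N(t) = K/(1 + A·e^(−rt)) = 74400/(1 + 20.697×e^(−0.29×4.1)).
e^(−1.189) = 0.30453; denominator = 1 + 20.697×0.30453 = 7.3029.
N = 74400/7.3029 = 10187.8.

10188 fronds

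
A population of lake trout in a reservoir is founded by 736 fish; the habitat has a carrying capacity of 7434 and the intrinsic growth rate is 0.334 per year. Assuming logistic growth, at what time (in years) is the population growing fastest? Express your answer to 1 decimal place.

Logistic growth is fastest at N = K/2 = 3717.
A = (K − N₀)/N₀ = 9.1005. Set K/(1 + A·e^(−rt)) = K/2 → A·e^(−rt) = 1.
e^(−0.334t) = 1/9.1005 = 0.109884, so t = ln(9.1005)/0.334 = 2.2083/0.334 = 6.6118.

6.6 years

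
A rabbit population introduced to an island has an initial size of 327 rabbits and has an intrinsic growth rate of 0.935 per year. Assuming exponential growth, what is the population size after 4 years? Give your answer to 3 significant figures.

N(t) = N₀·e^(rt) = 327 × e^(0.935×4) = 327 × e^3.74.
e^3.74 ≈ 42.098, so N ≈ 327 × 42.098 = 13766.

13800 rabbits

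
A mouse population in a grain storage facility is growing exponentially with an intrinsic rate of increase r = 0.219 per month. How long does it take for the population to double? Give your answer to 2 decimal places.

Doubling time t_d = ln(2)/r = 0.6931/0.219 = 3.1651.

3.17 months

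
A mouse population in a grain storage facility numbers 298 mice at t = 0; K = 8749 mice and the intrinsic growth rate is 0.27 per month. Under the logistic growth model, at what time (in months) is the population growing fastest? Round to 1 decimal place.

Logistic growth is fastest at N = K/2 = 4374.5.
A = (K − N₀)/N₀ = 28.359. Set K/(1 + A·e^(−rt)) = K/2 → A·e^(−rt) = 1.
e^(−0.27t) = 1/28.359 = 0.0352621, so t = ln(28.359)/0.27 = 3.3449/0.27 = 12.389.

12.4 months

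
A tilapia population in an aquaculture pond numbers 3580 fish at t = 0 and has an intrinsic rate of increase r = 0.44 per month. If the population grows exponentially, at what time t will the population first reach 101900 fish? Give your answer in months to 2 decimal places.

7.61 months

Set N₀·e^(rt) = 101900: e^(0.44·t) = 101900/3580 = 28.464.
0.44·t = ln(28.464) = 3.3486, so t = 3.3486/0.44 = 7.6105.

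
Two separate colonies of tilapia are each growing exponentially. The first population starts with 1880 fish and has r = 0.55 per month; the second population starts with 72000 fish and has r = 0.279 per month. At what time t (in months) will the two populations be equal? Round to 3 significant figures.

Set 1880·e^(0.55t) = 72000·e^(0.279t).
e^((0.55 − 0.279)t) = 72000/1880 → e^(0.271·t) = 38.298.
0.271·t = ln(38.298) = 3.6454, so t = 3.6454/0.271 = 13.452.

13.5 months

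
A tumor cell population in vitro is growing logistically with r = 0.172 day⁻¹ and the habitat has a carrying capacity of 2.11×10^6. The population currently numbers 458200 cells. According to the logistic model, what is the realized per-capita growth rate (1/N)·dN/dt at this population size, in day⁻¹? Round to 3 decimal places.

0.135 per day

(1/N)·dN/dt = r(1 − N/K) = 0.172 × (1 − 458200/2.11×10^6).
= 0.172 × 0.78284 = 0.13465.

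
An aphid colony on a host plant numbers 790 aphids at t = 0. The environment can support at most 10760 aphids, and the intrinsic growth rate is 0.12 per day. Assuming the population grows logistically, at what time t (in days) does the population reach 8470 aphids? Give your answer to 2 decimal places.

A = (K − N₀)/N₀ = (10760 − 790)/790 = 12.62.
Solve 10760/(1 + 12.62·e^(−0.12t)) = 8470: 1 + 12.62·e^(−0.12t) = 1.2704, so e^(−0.12t) = 0.0214232.
−0.12·t = ln(0.0214232) = -3.8433, so t = 3.8433/0.12 = 32.027.

32.03 days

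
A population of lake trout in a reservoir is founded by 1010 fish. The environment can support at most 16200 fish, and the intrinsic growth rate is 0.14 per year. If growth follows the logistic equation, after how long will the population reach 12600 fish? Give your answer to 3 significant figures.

28.3 years

A = (K − N₀)/N₀ = (16200 − 1010)/1010 = 15.04.
Solve 16200/(1 + 15.04·e^(−0.14t)) = 12600: 1 + 15.04·e^(−0.14t) = 1.2857, so e^(−0.14t) = 0.0189975.
−0.14·t = ln(0.0189975) = -3.9634, so t = 3.9634/0.14 = 28.31.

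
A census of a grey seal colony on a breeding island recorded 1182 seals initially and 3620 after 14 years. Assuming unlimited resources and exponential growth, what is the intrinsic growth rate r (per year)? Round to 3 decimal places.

0.080 per year

From N(t) = N₀·e^(rt): e^(r·14) = 3620/1182 = 3.0626.
r·14 = ln(3.0626) = 1.1193, so r = 1.1193/14 = 0.079948.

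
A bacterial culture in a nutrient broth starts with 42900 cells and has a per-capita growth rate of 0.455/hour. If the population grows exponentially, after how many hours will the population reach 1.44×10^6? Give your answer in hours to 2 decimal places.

7.72 hours

Set N₀·e^(rt) = 1.44×10^6: e^(0.455·t) = 1.44×10^6/42900 = 33.566.
0.455·t = ln(33.566) = 3.5135, so t = 3.5135/0.455 = 7.722.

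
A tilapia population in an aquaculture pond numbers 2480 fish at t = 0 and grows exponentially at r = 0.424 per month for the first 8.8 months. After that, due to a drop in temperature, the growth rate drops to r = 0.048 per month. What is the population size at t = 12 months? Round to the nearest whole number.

120670 fish

Phase 1: N(8.8) = 2480·e^(0.424×8.8) = 2480·e^3.731 = 103488.
Phase 2 runs for 12 − 8.8 = 3.2 months at r = 0.048.
N(12) = 103488·e^(0.048×3.2) = 103488·e^0.1536 = 120670.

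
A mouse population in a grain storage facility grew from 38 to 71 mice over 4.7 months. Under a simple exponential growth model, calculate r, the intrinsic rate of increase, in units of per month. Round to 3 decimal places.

From N(t) = N₀·e^(rt): e^(r·4.7) = 71/38 = 1.8684.
r·4.7 = ln(1.8684) = 0.62509, so r = 0.62509/4.7 = 0.133.

0.133 per month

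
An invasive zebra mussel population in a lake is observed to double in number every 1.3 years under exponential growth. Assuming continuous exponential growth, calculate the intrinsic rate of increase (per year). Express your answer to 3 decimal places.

0.533 per year

r = ln(2)/t_d = 0.6931/1.3 = 0.53319.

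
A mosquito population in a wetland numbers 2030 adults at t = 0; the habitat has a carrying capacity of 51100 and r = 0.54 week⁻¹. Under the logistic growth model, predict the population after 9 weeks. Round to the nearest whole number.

43037 adults

A = (K − N₀)/N₀ = (51100 − 2030)/2030 = 24.172.
N(t) = K/(1 + A·e^(−rt)) = 51100/(1 + 24.172×e^(−0.54×9)).
e^(−4.86) = 0.0077505; denominator = 1 + 24.172×0.0077505 = 1.1873.
N = 51100/1.1873 = 43037.1.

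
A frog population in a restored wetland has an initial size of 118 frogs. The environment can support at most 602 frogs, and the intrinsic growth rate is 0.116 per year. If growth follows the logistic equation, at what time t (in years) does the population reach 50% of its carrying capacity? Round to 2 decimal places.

A = (K − N₀)/N₀ = (602 − 118)/118 = 4.1017.
Solve 602/(1 + 4.1017·e^(−0.116t)) = 301: 1 + 4.1017·e^(−0.116t) = 2, so e^(−0.116t) = 0.243802.
−0.116·t = ln(0.243802) = -1.4114, so t = 1.4114/0.116 = 12.167.

12.17 years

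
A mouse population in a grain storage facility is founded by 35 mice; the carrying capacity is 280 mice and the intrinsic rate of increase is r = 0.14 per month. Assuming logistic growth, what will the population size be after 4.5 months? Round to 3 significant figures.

A = (K − N₀)/N₀ = (280 − 35)/35 = 7.
N(t) = K/(1 + A·e^(−rt)) = 280/(1 + 7×e^(−0.14×4.5)).
e^(−0.63) = 0.53259; denominator = 1 + 7×0.53259 = 4.7281.
N = 280/4.7281 = 59.2199.

59.2 mice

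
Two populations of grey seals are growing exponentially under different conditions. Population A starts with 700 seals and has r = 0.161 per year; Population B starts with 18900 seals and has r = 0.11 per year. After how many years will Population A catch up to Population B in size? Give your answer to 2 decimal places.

64.62 years

Set 700·e^(0.161t) = 18900·e^(0.11t).
e^((0.161 − 0.11)t) = 18900/700 → e^(0.051·t) = 27.
0.051·t = ln(27) = 3.2958, so t = 3.2958/0.051 = 64.624.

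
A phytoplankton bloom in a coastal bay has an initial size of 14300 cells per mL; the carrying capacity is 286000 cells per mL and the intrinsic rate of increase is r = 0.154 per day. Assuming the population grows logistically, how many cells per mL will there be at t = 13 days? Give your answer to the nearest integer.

A = (K − N₀)/N₀ = (286000 − 14300)/14300 = 19.
N(t) = K/(1 + A·e^(−rt)) = 286000/(1 + 19×e^(−0.154×13)).
e^(−2.002) = 0.13506; denominator = 1 + 19×0.13506 = 3.5662.
N = 286000/3.5662 = 80196.7.

80197 cells per mL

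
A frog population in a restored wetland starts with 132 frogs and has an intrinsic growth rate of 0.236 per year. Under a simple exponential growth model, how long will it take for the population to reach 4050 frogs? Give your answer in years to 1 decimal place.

Set N₀·e^(rt) = 4050: e^(0.236·t) = 4050/132 = 30.682.
0.236·t = ln(30.682) = 3.4237, so t = 3.4237/0.236 = 14.507.

14.5 years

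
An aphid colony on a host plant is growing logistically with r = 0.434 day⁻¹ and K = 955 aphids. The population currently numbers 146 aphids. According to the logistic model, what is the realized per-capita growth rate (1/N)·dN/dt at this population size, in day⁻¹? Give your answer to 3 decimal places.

(1/N)·dN/dt = r(1 − N/K) = 0.434 × (1 − 146/955).
= 0.434 × 0.84712 = 0.36765.

0.368 per day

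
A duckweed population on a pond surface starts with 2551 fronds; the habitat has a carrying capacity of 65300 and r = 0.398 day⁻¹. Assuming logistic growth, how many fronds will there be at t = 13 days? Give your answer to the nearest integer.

57317 fronds

A = (K − N₀)/N₀ = (65300 − 2551)/2551 = 24.598.
N(t) = K/(1 + A·e^(−rt)) = 65300/(1 + 24.598×e^(−0.398×13)).
e^(−5.174) = 0.0056619; denominator = 1 + 24.598×0.0056619 = 1.1393.
N = 65300/1.1393 = 57317.4.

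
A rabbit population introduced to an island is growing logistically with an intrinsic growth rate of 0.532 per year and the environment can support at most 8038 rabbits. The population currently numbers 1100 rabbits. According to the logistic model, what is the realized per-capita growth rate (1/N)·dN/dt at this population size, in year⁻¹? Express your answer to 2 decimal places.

(1/N)·dN/dt = r(1 − N/K) = 0.532 × (1 − 1100/8038).
= 0.532 × 0.86315 = 0.4592.

0.46 per year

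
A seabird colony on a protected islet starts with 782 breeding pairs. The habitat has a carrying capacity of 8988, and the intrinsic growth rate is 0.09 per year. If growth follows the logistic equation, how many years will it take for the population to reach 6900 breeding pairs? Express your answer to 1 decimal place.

A = (K − N₀)/N₀ = (8988 − 782)/782 = 10.494.
Solve 8988/(1 + 10.494·e^(−0.09t)) = 6900: 1 + 10.494·e^(−0.09t) = 1.3026, so e^(−0.09t) = 0.0288374.
−0.09·t = ln(0.0288374) = -3.5461, so t = 3.5461/0.09 = 39.401.

39.4 years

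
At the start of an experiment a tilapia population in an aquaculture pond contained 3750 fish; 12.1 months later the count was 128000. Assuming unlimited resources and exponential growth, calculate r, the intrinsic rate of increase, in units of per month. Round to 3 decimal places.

From N(t) = N₀·e^(rt): e^(r·12.1) = 128000/3750 = 34.133.
r·12.1 = ln(34.133) = 3.5303, so r = 3.5303/12.1 = 0.29176.

0.292 per month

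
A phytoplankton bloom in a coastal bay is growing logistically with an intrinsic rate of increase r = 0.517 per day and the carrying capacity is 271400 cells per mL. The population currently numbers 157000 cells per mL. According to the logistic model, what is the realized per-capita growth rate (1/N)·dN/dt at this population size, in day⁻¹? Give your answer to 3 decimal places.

0.218 per day

(1/N)·dN/dt = r(1 − N/K) = 0.517 × (1 − 157000/271400).
= 0.517 × 0.42152 = 0.21792.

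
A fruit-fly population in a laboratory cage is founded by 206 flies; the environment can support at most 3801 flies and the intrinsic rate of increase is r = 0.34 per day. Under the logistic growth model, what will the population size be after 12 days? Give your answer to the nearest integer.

A = (K − N₀)/N₀ = (3801 − 206)/206 = 17.451.
N(t) = K/(1 + A·e^(−rt)) = 3801/(1 + 17.451×e^(−0.34×12)).
e^(−4.08) = 0.016907; denominator = 1 + 17.451×0.016907 = 1.2951.
N = 3801/1.2951 = 2935.

2935 flies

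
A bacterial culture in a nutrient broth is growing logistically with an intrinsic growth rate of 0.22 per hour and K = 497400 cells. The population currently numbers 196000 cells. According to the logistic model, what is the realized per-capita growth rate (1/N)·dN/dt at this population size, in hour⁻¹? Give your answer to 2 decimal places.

(1/N)·dN/dt = r(1 − N/K) = 0.22 × (1 − 196000/497400).
= 0.22 × 0.60595 = 0.13331.

0.13 per hour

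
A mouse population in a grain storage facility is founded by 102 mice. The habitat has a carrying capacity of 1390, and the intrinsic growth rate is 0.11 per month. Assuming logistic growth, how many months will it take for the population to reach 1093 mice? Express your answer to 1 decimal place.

A = (K − N₀)/N₀ = (1390 − 102)/102 = 12.627.
Solve 1390/(1 + 12.627·e^(−0.11t)) = 1093: 1 + 12.627·e^(−0.11t) = 1.2717, so e^(−0.11t) = 0.0215189.
−0.11·t = ln(0.0215189) = -3.8388, so t = 3.8388/0.11 = 34.898.

34.9 months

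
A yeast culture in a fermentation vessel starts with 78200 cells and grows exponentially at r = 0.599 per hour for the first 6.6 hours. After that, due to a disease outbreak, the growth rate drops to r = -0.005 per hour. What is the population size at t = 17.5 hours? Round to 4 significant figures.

3859000 cells

Phase 1: N(6.6) = 78200·e^(0.599×6.6) = 78200·e^3.953 = 4.075178×10^6.
Phase 2 runs for 17.5 − 6.6 = 10.9 hours at r = -0.005.
N(17.5) = 4.075178×10^6·e^(-0.005×10.9) = 4.075178×10^6·e^-0.0545 = 3.859024×10^6.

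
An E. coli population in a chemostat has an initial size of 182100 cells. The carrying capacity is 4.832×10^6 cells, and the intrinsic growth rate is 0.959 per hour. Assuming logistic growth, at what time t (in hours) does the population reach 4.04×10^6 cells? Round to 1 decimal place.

5.1 hours

A = (K − N₀)/N₀ = (4.832×10^6 − 182100)/182100 = 25.535.
Solve 4.832×10^6/(1 + 25.535·e^(−0.959t)) = 4.04×10^6: 1 + 25.535·e^(−0.959t) = 1.196, so e^(−0.959t) = 0.00767733.
−0.959·t = ln(0.00767733) = -4.8695, so t = 4.8695/0.959 = 5.0777.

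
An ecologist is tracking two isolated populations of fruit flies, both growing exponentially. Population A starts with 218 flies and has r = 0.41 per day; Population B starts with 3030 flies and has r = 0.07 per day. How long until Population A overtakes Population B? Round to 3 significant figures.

Set 218·e^(0.41t) = 3030·e^(0.07t).
e^((0.41 − 0.07)t) = 3030/218 → e^(0.34·t) = 13.899.
0.34·t = ln(13.899) = 2.6318, so t = 2.6318/0.34 = 7.7407.

7.74 days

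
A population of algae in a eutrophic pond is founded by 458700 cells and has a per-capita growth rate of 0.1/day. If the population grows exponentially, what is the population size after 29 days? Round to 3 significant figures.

8340000 cells

N(t) = N₀·e^(rt) = 458700 × e^(0.1×29) = 458700 × e^2.9.
e^2.9 ≈ 18.174, so N ≈ 458700 × 18.174 = 8.33648×10^6.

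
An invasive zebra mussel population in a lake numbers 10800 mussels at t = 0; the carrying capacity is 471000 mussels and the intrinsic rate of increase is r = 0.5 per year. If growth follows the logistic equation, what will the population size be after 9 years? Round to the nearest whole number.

A = (K − N₀)/N₀ = (471000 − 10800)/10800 = 42.611.
N(t) = K/(1 + A·e^(−rt)) = 471000/(1 + 42.611×e^(−0.5×9)).
e^(−4.5) = 0.011109; denominator = 1 + 42.611×0.011109 = 1.4734.
N = 471000/1.4734 = 319676.

319676 mussels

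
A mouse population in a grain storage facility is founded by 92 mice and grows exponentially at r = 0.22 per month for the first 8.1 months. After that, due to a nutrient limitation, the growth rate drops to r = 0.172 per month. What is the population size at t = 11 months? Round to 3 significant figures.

Phase 1: N(8.1) = 92·e^(0.22×8.1) = 92·e^1.782 = 546.639.
Phase 2 runs for 11 − 8.1 = 2.9 months at r = 0.172.
N(11) = 546.639·e^(0.172×2.9) = 546.639·e^0.4988 = 900.174.

900 mice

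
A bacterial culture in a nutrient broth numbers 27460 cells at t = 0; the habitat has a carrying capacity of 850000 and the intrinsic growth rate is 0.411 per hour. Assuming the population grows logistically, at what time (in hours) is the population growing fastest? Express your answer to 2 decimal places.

8.27 hours

Logistic growth is fastest at N = K/2 = 425000.
A = (K − N₀)/N₀ = 29.954. Set K/(1 + A·e^(−rt)) = K/2 → A·e^(−rt) = 1.
e^(−0.411t) = 1/29.954 = 0.0333844, so t = ln(29.954)/0.411 = 3.3997/0.411 = 8.2717.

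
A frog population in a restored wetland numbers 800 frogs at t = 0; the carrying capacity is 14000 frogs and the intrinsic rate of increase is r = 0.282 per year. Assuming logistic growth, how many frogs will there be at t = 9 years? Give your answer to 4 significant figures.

A = (K − N₀)/N₀ = (14000 − 800)/800 = 16.5.
N(t) = K/(1 + A·e^(−rt)) = 14000/(1 + 16.5×e^(−0.282×9)).
e^(−2.538) = 0.079024; denominator = 1 + 16.5×0.079024 = 2.3039.
N = 14000/2.3039 = 6076.65.

6077 frogs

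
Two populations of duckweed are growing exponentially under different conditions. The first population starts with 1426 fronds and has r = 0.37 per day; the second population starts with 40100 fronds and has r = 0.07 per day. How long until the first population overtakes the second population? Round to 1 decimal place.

11.1 days

Set 1426·e^(0.37t) = 40100·e^(0.07t).
e^((0.37 − 0.07)t) = 40100/1426 → e^(0.3·t) = 28.121.
0.3·t = ln(28.121) = 3.3365, so t = 3.3365/0.3 = 11.122.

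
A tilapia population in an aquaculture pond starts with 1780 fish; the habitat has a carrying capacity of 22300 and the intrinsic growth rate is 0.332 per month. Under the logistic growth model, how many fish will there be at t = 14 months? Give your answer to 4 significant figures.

20080 fish

A = (K − N₀)/N₀ = (22300 − 1780)/1780 = 11.528.
N(t) = K/(1 + A·e^(−rt)) = 22300/(1 + 11.528×e^(−0.332×14)).
e^(−4.648) = 0.0095807; denominator = 1 + 11.528×0.0095807 = 1.1104.
N = 22300/1.1104 = 20082.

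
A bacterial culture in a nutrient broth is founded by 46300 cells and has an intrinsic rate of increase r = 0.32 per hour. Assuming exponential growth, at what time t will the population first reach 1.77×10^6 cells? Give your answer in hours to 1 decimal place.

11.4 hours

Set N₀·e^(rt) = 1.77×10^6: e^(0.32·t) = 1.77×10^6/46300 = 38.229.
0.32·t = ln(38.229) = 3.6436, so t = 3.6436/0.32 = 11.386.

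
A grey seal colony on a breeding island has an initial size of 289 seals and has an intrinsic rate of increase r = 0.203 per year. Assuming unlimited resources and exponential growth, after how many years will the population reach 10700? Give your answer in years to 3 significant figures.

17.8 years

Set N₀·e^(rt) = 10700: e^(0.203·t) = 10700/289 = 37.024.
0.203·t = ln(37.024) = 3.6116, so t = 3.6116/0.203 = 17.791.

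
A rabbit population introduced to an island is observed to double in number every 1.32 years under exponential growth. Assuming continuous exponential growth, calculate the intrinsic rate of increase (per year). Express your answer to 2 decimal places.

0.53 per year

r = ln(2)/t_d = 0.6931/1.32 = 0.52511.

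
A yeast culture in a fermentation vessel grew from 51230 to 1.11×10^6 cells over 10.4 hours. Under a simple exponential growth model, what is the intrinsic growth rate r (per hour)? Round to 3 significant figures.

0.296 per hour

From N(t) = N₀·e^(rt): e^(r·10.4) = 1.11×10^6/51230 = 21.667.
r·10.4 = ln(21.667) = 3.0758, so r = 3.0758/10.4 = 0.29575.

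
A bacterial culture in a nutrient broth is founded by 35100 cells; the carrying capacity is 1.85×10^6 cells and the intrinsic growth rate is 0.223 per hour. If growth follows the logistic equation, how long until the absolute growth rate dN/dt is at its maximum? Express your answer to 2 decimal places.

Logistic growth is fastest at N = K/2 = 925000.
A = (K − N₀)/N₀ = 51.707. Set K/(1 + A·e^(−rt)) = K/2 → A·e^(−rt) = 1.
e^(−0.223t) = 1/51.707 = 0.0193399, so t = ln(51.707)/0.223 = 3.9456/0.223 = 17.693.

17.69 hours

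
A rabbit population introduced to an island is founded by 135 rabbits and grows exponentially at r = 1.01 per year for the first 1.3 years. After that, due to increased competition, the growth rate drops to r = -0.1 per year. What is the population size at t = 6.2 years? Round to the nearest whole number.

307 rabbits

Phase 1: N(1.3) = 135·e^(1.01×1.3) = 135·e^1.313 = 501.837.
Phase 2 runs for 6.2 − 1.3 = 4.9 years at r = -0.1.
N(6.2) = 501.837·e^(-0.1×4.9) = 501.837·e^-0.49 = 307.438.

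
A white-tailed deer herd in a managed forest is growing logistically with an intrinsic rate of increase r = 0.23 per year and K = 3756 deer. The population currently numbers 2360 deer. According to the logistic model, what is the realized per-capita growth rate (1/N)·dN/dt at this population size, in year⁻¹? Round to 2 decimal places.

(1/N)·dN/dt = r(1 − N/K) = 0.23 × (1 − 2360/3756).
= 0.23 × 0.37167 = 0.085485.

0.09 per year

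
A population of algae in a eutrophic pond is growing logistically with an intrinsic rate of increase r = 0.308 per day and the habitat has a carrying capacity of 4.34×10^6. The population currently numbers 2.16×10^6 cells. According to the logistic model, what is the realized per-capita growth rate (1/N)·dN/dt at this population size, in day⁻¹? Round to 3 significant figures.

(1/N)·dN/dt = r(1 − N/K) = 0.308 × (1 − 2.16×10^6/4.34×10^6).
= 0.308 × 0.5023 = 0.15471.

0.155 per day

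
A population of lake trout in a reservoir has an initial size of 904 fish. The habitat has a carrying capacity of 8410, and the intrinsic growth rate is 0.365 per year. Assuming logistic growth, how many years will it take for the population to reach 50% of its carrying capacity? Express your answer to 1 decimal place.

A = (K − N₀)/N₀ = (8410 − 904)/904 = 8.3031.
Solve 8410/(1 + 8.3031·e^(−0.365t)) = 4205: 1 + 8.3031·e^(−0.365t) = 2, so e^(−0.365t) = 0.120437.
−0.365·t = ln(0.120437) = -2.1166, so t = 2.1166/0.365 = 5.799.

5.8 years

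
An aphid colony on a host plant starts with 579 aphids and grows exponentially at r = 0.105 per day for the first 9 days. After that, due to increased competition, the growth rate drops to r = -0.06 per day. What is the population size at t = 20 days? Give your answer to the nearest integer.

Phase 1: N(9) = 579·e^(0.105×9) = 579·e^0.945 = 1489.66.
Phase 2 runs for 20 − 9 = 11 days at r = -0.06.
N(20) = 1489.66·e^(-0.06×11) = 1489.66·e^-0.66 = 769.932.

770 aphids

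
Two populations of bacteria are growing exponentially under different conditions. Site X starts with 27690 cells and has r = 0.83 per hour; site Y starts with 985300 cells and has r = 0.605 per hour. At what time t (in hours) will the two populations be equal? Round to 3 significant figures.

15.9 hours

Set 27690·e^(0.83t) = 985300·e^(0.605t).
e^((0.83 − 0.605)t) = 985300/27690 → e^(0.225·t) = 35.583.
0.225·t = ln(35.583) = 3.5719, so t = 3.5719/0.225 = 15.875.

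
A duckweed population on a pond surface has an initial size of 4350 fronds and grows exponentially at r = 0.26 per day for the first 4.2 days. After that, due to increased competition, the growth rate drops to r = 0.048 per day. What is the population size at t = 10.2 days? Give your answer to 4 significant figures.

17290 fronds

Phase 1: N(4.2) = 4350·e^(0.26×4.2) = 4350·e^1.092 = 12964.
Phase 2 runs for 10.2 − 4.2 = 6 days at r = 0.048.
N(10.2) = 12964·e^(0.048×6) = 12964·e^0.288 = 17290.8.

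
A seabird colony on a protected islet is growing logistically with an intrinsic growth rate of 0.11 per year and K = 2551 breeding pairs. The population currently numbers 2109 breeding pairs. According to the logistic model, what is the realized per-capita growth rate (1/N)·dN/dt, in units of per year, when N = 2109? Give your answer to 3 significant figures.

(1/N)·dN/dt = r(1 − N/K) = 0.11 × (1 − 2109/2551).
= 0.11 × 0.17327 = 0.019059.

0.0191 per year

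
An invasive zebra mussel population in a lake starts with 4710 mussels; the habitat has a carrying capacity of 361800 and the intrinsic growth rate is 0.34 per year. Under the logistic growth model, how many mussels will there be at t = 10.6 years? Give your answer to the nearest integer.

A = (K − N₀)/N₀ = (361800 − 4710)/4710 = 75.815.
N(t) = K/(1 + A·e^(−rt)) = 361800/(1 + 75.815×e^(−0.34×10.6)).
e^(−3.604) = 0.027215; denominator = 1 + 75.815×0.027215 = 3.0633.
N = 361800/3.0633 = 118108.

118108 mussels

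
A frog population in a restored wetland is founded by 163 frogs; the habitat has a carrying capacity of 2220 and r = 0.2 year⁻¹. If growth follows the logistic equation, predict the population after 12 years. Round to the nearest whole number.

A = (K − N₀)/N₀ = (2220 − 163)/163 = 12.62.
N(t) = K/(1 + A·e^(−rt)) = 2220/(1 + 12.62×e^(−0.2×12)).
e^(−2.4) = 0.090718; denominator = 1 + 12.62×0.090718 = 2.1448.
N = 2220/2.1448 = 1035.05.

1035 frogs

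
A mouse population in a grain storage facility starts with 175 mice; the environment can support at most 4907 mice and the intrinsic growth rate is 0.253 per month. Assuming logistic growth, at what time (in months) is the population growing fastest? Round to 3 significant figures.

13.0 months

Logistic growth is fastest at N = K/2 = 2453.5.
A = (K − N₀)/N₀ = 27.04. Set K/(1 + A·e^(−rt)) = K/2 → A·e^(−rt) = 1.
e^(−0.253t) = 1/27.04 = 0.0369822, so t = ln(27.04)/0.253 = 3.2973/0.253 = 13.033.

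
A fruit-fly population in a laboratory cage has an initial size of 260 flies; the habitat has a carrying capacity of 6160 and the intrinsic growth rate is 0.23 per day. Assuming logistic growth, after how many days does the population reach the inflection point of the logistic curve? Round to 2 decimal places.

13.57 days

Logistic growth is fastest at N = K/2 = 3080.
A = (K − N₀)/N₀ = 22.692. Set K/(1 + A·e^(−rt)) = K/2 → A·e^(−rt) = 1.
e^(−0.23t) = 1/22.692 = 0.0440678, so t = ln(22.692)/0.23 = 3.122/0.23 = 13.574.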